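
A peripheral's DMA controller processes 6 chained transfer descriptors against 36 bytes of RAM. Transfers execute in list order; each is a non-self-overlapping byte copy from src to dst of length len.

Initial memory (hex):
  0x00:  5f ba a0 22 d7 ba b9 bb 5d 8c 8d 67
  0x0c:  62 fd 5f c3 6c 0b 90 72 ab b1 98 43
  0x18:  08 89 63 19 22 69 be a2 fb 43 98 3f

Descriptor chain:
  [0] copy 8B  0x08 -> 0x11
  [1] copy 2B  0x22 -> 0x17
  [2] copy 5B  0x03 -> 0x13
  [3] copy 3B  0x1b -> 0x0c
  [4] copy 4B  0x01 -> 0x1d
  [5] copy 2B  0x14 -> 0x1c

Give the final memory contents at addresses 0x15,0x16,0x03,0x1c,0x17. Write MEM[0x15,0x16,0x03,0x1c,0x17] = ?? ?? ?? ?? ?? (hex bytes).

MEM[0x15,0x16,0x03,0x1c,0x17] = ba b9 22 d7 bb

[0] 0x08->0x11 len=8 : 5d 8c 8d 67 62 fd 5f c3
[1] 0x22->0x17 len=2 : 98 3f
[2] 0x03->0x13 len=5 : 22 d7 ba b9 bb
[3] 0x1b->0x0c len=3 : 19 22 69
[4] 0x01->0x1d len=4 : ba a0 22 d7
[5] 0x14->0x1c len=2 : d7 ba
query mem[0x15]=0xba, mem[0x16]=0xb9, mem[0x03]=0x22, mem[0x1c]=0xd7, mem[0x17]=0xbb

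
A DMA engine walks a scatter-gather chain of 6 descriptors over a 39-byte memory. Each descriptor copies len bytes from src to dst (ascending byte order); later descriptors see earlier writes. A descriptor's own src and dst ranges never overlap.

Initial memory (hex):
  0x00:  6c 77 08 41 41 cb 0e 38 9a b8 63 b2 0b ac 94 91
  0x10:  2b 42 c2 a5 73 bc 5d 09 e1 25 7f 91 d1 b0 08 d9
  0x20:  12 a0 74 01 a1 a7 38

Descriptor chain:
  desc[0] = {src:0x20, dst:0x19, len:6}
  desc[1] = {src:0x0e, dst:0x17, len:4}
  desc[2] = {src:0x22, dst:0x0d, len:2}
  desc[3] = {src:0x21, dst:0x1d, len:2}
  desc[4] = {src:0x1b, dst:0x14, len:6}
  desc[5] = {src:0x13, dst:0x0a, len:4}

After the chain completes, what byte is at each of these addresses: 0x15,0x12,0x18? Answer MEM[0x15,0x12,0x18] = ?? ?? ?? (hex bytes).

D0: mem[0x19..0x1e] <- [12 a0 74 01 a1 a7]
D1: mem[0x17..0x1a] <- [94 91 2b 42]
D2: mem[0x0d..0x0e] <- [74 01]
D3: mem[0x1d..0x1e] <- [a0 74]
D4: mem[0x14..0x19] <- [74 01 a0 74 d9 12]
D5: mem[0x0a..0x0d] <- [a5 74 01 a0]
query mem[0x15]=0x01, mem[0x12]=0xc2, mem[0x18]=0xd9

MEM[0x15,0x12,0x18] = 01 c2 d9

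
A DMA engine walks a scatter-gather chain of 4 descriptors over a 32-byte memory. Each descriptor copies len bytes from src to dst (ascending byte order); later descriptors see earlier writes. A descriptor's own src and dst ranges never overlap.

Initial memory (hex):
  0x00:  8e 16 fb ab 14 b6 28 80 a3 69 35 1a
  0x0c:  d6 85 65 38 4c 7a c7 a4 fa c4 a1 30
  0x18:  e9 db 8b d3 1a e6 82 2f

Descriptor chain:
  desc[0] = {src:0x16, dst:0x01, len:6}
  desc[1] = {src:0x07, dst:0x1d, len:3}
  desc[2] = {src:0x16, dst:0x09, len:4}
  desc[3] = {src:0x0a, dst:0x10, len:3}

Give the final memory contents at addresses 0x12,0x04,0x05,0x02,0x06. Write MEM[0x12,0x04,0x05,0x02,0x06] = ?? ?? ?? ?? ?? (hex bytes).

[0] 0x16->0x01 len=6 : a1 30 e9 db 8b d3
[1] 0x07->0x1d len=3 : 80 a3 69
[2] 0x16->0x09 len=4 : a1 30 e9 db
[3] 0x0a->0x10 len=3 : 30 e9 db
query mem[0x12]=0xdb, mem[0x04]=0xdb, mem[0x05]=0x8b, mem[0x02]=0x30, mem[0x06]=0xd3

MEM[0x12,0x04,0x05,0x02,0x06] = db db 8b 30 d3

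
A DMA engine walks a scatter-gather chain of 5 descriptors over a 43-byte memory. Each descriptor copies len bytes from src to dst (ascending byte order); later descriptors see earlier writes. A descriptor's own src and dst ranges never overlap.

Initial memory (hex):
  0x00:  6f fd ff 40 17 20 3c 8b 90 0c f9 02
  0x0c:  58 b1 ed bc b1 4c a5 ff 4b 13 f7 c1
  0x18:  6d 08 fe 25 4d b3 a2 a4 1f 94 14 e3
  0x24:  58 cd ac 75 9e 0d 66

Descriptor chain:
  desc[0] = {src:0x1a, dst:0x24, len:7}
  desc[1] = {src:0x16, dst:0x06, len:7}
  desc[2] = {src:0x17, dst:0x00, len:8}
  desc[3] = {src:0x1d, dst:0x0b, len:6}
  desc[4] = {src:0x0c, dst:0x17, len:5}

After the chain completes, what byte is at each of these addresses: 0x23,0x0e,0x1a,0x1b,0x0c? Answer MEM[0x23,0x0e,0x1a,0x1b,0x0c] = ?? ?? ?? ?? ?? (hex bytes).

#0 dst[0x24+7] := {0xfe,0x25,0x4d,0xb3,0xa2,0xa4,0x1f}
#1 dst[0x06+7] := {0xf7,0xc1,0x6d,0x08,0xfe,0x25,0x4d}
#2 dst[0x00+8] := {0xc1,0x6d,0x08,0xfe,0x25,0x4d,0xb3,0xa2}
#3 dst[0x0b+6] := {0xb3,0xa2,0xa4,0x1f,0x94,0x14}
#4 dst[0x17+5] := {0xa2,0xa4,0x1f,0x94,0x14}
query mem[0x23]=0xe3, mem[0x0e]=0x1f, mem[0x1a]=0x94, mem[0x1b]=0x14, mem[0x0c]=0xa2

MEM[0x23,0x0e,0x1a,0x1b,0x0c] = e3 1f 94 14 a2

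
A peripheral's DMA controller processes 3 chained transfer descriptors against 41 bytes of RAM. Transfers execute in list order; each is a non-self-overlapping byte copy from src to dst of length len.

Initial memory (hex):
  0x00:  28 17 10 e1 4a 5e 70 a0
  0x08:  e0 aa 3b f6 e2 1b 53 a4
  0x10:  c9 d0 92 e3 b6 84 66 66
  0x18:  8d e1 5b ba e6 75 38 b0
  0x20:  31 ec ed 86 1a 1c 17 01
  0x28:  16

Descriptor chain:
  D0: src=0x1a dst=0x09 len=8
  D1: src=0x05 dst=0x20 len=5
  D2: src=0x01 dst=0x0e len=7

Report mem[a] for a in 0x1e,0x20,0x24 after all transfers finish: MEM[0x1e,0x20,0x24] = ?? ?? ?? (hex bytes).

[0] 0x1a->0x09 len=8 : 5b ba e6 75 38 b0 31 ec
[1] 0x05->0x20 len=5 : 5e 70 a0 e0 5b
[2] 0x01->0x0e len=7 : 17 10 e1 4a 5e 70 a0
query mem[0x1e]=0x38, mem[0x20]=0x5e, mem[0x24]=0x5b

MEM[0x1e,0x20,0x24] = 38 5e 5b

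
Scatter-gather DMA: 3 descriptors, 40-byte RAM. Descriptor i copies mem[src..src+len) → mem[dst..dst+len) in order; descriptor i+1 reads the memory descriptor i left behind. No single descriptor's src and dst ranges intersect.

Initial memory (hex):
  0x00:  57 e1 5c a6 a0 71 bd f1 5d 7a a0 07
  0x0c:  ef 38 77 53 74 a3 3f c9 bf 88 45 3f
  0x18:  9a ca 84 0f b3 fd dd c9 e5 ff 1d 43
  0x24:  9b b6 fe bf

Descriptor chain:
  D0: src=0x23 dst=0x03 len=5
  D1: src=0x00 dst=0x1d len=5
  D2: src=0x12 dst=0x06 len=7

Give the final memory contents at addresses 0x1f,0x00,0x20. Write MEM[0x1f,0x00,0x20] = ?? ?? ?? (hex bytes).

MEM[0x1f,0x00,0x20] = 5c 57 43

[0] 0x23->0x03 len=5 : 43 9b b6 fe bf
[1] 0x00->0x1d len=5 : 57 e1 5c 43 9b
[2] 0x12->0x06 len=7 : 3f c9 bf 88 45 3f 9a
query mem[0x1f]=0x5c, mem[0x00]=0x57, mem[0x20]=0x43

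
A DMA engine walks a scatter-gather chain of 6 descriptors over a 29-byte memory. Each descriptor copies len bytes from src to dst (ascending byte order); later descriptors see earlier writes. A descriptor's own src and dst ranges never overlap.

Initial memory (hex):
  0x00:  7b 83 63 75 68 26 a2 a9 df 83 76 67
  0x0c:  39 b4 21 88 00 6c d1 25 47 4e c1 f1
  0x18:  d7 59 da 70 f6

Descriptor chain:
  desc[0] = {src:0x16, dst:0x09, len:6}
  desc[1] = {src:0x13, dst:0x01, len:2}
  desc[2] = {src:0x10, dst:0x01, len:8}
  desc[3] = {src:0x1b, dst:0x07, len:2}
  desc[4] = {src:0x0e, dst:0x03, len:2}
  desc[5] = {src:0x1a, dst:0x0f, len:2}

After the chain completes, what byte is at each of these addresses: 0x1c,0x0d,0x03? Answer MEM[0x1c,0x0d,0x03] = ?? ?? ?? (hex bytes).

  after D0: wrote 6B at 0x09 = c1f1d759da70
  after D1: wrote 2B at 0x01 = 2547
  after D2: wrote 8B at 0x01 = 006cd125474ec1f1
  after D3: wrote 2B at 0x07 = 70f6
  after D4: wrote 2B at 0x03 = 7088
  after D5: wrote 2B at 0x0f = da70
query mem[0x1c]=0xf6, mem[0x0d]=0xda, mem[0x03]=0x70

MEM[0x1c,0x0d,0x03] = f6 da 70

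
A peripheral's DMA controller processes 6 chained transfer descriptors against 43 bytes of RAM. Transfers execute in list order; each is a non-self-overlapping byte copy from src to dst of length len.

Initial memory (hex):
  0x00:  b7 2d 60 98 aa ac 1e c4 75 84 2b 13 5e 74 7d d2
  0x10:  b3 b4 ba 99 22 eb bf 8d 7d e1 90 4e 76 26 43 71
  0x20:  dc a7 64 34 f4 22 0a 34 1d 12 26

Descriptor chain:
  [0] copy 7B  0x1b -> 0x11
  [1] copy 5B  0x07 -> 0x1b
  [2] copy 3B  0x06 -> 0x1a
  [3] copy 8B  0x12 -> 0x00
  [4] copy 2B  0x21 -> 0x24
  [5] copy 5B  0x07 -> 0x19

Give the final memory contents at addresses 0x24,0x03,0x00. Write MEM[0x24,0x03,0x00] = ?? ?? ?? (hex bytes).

[0] 0x1b->0x11 len=7 : 4e 76 26 43 71 dc a7
[1] 0x07->0x1b len=5 : c4 75 84 2b 13
[2] 0x06->0x1a len=3 : 1e c4 75
[3] 0x12->0x00 len=8 : 76 26 43 71 dc a7 7d e1
[4] 0x21->0x24 len=2 : a7 64
[5] 0x07->0x19 len=5 : e1 75 84 2b 13
query mem[0x24]=0xa7, mem[0x03]=0x71, mem[0x00]=0x76

MEM[0x24,0x03,0x00] = a7 71 76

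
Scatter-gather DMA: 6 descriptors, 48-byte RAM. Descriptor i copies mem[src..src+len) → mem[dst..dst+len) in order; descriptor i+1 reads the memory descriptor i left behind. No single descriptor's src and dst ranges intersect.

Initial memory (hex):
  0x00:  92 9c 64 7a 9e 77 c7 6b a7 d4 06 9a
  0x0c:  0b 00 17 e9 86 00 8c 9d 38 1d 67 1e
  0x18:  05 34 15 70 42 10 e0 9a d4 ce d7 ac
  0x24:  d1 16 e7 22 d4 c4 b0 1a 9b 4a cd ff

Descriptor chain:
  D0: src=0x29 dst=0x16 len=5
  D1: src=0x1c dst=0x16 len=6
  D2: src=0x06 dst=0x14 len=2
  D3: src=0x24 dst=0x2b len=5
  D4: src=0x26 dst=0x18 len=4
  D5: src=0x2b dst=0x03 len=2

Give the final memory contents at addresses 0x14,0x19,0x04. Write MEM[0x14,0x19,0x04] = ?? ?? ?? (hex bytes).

#0 dst[0x16+5] := {0xc4,0xb0,0x1a,0x9b,0x4a}
#1 dst[0x16+6] := {0x42,0x10,0xe0,0x9a,0xd4,0xce}
#2 dst[0x14+2] := {0xc7,0x6b}
#3 dst[0x2b+5] := {0xd1,0x16,0xe7,0x22,0xd4}
#4 dst[0x18+4] := {0xe7,0x22,0xd4,0xc4}
#5 dst[0x03+2] := {0xd1,0x16}
query mem[0x14]=0xc7, mem[0x19]=0x22, mem[0x04]=0x16

MEM[0x14,0x19,0x04] = c7 22 16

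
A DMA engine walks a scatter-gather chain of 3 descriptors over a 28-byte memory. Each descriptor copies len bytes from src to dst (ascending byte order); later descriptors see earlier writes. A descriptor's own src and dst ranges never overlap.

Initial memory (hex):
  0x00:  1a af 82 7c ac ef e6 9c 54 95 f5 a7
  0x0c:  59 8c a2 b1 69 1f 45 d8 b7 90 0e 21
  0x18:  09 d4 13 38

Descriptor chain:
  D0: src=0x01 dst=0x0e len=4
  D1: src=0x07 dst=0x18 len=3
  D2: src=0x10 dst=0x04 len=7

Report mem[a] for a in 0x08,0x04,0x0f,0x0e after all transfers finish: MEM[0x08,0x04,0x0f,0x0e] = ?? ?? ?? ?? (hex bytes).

MEM[0x08,0x04,0x0f,0x0e] = b7 7c 82 af

  after D0: wrote 4B at 0x0e = af827cac
  after D1: wrote 3B at 0x18 = 9c5495
  after D2: wrote 7B at 0x04 = 7cac45d8b7900e
query mem[0x08]=0xb7, mem[0x04]=0x7c, mem[0x0f]=0x82, mem[0x0e]=0xaf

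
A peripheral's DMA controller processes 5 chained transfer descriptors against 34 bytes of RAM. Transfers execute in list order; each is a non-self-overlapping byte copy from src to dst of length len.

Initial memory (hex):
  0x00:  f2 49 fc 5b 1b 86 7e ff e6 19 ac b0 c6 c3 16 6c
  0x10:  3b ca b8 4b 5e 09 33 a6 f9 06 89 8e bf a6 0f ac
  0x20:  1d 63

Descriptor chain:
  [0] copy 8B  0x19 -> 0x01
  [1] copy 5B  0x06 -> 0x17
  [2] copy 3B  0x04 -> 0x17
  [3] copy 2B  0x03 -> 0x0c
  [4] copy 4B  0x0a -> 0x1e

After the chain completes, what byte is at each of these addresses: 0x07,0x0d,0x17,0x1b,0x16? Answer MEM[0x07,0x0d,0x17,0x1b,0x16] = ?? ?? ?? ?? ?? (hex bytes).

MEM[0x07,0x0d,0x17,0x1b,0x16] = ac bf bf ac 33

D0: mem[0x01..0x08] <- [06 89 8e bf a6 0f ac 1d]
D1: mem[0x17..0x1b] <- [0f ac 1d 19 ac]
D2: mem[0x17..0x19] <- [bf a6 0f]
D3: mem[0x0c..0x0d] <- [8e bf]
D4: mem[0x1e..0x21] <- [ac b0 8e bf]
query mem[0x07]=0xac, mem[0x0d]=0xbf, mem[0x17]=0xbf, mem[0x1b]=0xac, mem[0x16]=0x33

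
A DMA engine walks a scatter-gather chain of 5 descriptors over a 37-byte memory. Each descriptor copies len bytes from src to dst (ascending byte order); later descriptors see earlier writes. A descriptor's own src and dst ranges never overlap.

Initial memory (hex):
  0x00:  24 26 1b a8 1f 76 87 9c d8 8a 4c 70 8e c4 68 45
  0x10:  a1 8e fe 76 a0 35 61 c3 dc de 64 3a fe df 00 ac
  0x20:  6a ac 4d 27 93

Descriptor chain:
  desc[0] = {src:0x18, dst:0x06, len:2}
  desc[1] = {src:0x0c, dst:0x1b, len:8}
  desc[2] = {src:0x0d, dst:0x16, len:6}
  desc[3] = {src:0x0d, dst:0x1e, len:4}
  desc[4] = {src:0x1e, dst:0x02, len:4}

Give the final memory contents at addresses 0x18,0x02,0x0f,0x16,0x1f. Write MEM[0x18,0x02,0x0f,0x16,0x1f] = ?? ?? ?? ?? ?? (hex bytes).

MEM[0x18,0x02,0x0f,0x16,0x1f] = 45 c4 45 c4 68

  after D0: wrote 2B at 0x06 = dcde
  after D1: wrote 8B at 0x1b = 8ec46845a18efe76
  after D2: wrote 6B at 0x16 = c46845a18efe
  after D3: wrote 4B at 0x1e = c46845a1
  after D4: wrote 4B at 0x02 = c46845a1
query mem[0x18]=0x45, mem[0x02]=0xc4, mem[0x0f]=0x45, mem[0x16]=0xc4, mem[0x1f]=0x68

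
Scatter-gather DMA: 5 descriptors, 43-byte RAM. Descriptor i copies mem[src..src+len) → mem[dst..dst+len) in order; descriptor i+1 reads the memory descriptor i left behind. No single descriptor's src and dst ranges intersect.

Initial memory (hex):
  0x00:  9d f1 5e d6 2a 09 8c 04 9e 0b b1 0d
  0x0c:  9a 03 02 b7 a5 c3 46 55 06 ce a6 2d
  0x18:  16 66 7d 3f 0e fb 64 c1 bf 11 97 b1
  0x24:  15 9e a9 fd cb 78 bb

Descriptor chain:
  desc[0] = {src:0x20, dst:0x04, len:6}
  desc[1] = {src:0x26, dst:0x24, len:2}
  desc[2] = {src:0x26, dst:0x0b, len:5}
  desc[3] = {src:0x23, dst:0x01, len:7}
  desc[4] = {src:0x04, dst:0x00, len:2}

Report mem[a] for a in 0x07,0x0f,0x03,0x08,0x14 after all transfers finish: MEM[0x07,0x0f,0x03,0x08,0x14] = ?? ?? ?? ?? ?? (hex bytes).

#0 dst[0x04+6] := {0xbf,0x11,0x97,0xb1,0x15,0x9e}
#1 dst[0x24+2] := {0xa9,0xfd}
#2 dst[0x0b+5] := {0xa9,0xfd,0xcb,0x78,0xbb}
#3 dst[0x01+7] := {0xb1,0xa9,0xfd,0xa9,0xfd,0xcb,0x78}
#4 dst[0x00+2] := {0xa9,0xfd}
query mem[0x07]=0x78, mem[0x0f]=0xbb, mem[0x03]=0xfd, mem[0x08]=0x15, mem[0x14]=0x06

MEM[0x07,0x0f,0x03,0x08,0x14] = 78 bb fd 15 06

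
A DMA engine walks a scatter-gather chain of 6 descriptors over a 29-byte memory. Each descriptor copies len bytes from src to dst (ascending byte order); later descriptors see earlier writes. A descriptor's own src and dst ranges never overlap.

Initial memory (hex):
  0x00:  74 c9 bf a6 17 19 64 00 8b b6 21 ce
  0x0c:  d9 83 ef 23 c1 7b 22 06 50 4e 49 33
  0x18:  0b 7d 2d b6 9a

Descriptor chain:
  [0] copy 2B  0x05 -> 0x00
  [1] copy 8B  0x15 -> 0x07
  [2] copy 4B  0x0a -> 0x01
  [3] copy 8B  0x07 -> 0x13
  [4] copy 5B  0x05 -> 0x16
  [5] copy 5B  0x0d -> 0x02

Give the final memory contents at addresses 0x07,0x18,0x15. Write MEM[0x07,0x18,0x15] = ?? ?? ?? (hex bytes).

MEM[0x07,0x18,0x15] = 4e 4e 33

#0 dst[0x00+2] := {0x19,0x64}
#1 dst[0x07+8] := {0x4e,0x49,0x33,0x0b,0x7d,0x2d,0xb6,0x9a}
#2 dst[0x01+4] := {0x0b,0x7d,0x2d,0xb6}
#3 dst[0x13+8] := {0x4e,0x49,0x33,0x0b,0x7d,0x2d,0xb6,0x9a}
#4 dst[0x16+5] := {0x19,0x64,0x4e,0x49,0x33}
#5 dst[0x02+5] := {0xb6,0x9a,0x23,0xc1,0x7b}
query mem[0x07]=0x4e, mem[0x18]=0x4e, mem[0x15]=0x33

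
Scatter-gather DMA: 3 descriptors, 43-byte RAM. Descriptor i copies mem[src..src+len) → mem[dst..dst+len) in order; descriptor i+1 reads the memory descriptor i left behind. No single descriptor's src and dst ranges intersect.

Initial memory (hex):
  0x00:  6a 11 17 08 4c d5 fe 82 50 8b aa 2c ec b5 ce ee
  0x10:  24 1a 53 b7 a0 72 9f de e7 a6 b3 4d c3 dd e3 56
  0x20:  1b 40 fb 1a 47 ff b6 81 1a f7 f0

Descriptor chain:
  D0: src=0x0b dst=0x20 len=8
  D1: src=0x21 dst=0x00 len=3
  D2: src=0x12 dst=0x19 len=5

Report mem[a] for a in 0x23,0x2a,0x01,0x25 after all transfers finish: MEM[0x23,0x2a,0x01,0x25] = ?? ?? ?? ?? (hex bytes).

MEM[0x23,0x2a,0x01,0x25] = ce f0 b5 24

  after D0: wrote 8B at 0x20 = 2cecb5ceee241a53
  after D1: wrote 3B at 0x00 = ecb5ce
  after D2: wrote 5B at 0x19 = 53b7a0729f
query mem[0x23]=0xce, mem[0x2a]=0xf0, mem[0x01]=0xb5, mem[0x25]=0x24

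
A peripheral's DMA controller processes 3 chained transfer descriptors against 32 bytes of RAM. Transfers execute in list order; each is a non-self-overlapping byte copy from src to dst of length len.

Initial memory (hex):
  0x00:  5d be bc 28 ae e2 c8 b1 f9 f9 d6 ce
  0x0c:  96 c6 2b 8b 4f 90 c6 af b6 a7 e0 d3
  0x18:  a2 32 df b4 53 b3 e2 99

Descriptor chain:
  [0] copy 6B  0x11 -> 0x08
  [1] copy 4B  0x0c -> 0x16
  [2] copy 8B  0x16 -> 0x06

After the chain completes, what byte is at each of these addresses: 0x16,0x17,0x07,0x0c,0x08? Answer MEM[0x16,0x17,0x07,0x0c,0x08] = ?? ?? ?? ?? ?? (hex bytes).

MEM[0x16,0x17,0x07,0x0c,0x08] = a7 e0 e0 53 2b

  after D0: wrote 6B at 0x08 = 90c6afb6a7e0
  after D1: wrote 4B at 0x16 = a7e02b8b
  after D2: wrote 8B at 0x06 = a7e02b8bdfb453b3
query mem[0x16]=0xa7, mem[0x17]=0xe0, mem[0x07]=0xe0, mem[0x0c]=0x53, mem[0x08]=0x2b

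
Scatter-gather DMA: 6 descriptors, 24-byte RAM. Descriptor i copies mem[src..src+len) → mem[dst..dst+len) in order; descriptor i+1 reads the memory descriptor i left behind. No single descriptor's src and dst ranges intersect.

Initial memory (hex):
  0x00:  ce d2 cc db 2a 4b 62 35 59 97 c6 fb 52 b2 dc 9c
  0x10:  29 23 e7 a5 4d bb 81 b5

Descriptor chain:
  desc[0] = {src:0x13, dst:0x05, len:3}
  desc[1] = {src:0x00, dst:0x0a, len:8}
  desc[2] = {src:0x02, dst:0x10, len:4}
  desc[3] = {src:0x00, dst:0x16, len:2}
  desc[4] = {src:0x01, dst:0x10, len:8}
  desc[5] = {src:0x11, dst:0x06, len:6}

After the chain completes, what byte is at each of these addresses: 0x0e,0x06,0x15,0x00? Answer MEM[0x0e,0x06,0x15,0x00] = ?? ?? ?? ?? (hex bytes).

MEM[0x0e,0x06,0x15,0x00] = 2a cc 4d ce

#0 dst[0x05+3] := {0xa5,0x4d,0xbb}
#1 dst[0x0a+8] := {0xce,0xd2,0xcc,0xdb,0x2a,0xa5,0x4d,0xbb}
#2 dst[0x10+4] := {0xcc,0xdb,0x2a,0xa5}
#3 dst[0x16+2] := {0xce,0xd2}
#4 dst[0x10+8] := {0xd2,0xcc,0xdb,0x2a,0xa5,0x4d,0xbb,0x59}
#5 dst[0x06+6] := {0xcc,0xdb,0x2a,0xa5,0x4d,0xbb}
query mem[0x0e]=0x2a, mem[0x06]=0xcc, mem[0x15]=0x4d, mem[0x00]=0xce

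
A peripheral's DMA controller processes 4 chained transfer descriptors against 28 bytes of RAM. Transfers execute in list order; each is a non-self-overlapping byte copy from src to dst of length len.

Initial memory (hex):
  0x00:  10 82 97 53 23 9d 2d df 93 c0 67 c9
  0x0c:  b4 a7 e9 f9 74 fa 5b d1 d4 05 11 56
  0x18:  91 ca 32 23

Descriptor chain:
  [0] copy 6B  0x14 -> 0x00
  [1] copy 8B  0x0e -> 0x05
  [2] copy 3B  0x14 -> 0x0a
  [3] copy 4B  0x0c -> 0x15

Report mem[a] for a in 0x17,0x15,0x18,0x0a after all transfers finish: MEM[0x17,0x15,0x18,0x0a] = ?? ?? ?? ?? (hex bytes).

MEM[0x17,0x15,0x18,0x0a] = e9 11 f9 d4

#0 dst[0x00+6] := {0xd4,0x05,0x11,0x56,0x91,0xca}
#1 dst[0x05+8] := {0xe9,0xf9,0x74,0xfa,0x5b,0xd1,0xd4,0x05}
#2 dst[0x0a+3] := {0xd4,0x05,0x11}
#3 dst[0x15+4] := {0x11,0xa7,0xe9,0xf9}
query mem[0x17]=0xe9, mem[0x15]=0x11, mem[0x18]=0xf9, mem[0x0a]=0xd4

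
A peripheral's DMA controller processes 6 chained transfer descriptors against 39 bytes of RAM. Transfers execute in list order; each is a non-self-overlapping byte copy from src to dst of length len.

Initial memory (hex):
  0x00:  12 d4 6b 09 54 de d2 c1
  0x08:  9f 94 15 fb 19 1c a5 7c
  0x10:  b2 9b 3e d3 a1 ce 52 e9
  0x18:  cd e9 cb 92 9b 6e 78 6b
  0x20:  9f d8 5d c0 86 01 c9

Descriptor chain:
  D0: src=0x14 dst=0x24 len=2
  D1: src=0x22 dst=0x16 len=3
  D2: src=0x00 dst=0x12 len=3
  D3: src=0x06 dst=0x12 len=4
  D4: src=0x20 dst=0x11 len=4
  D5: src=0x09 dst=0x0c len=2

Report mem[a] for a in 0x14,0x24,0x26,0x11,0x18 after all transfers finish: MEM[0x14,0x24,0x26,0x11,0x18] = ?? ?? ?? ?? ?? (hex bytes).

D0: mem[0x24..0x25] <- [a1 ce]
D1: mem[0x16..0x18] <- [5d c0 a1]
D2: mem[0x12..0x14] <- [12 d4 6b]
D3: mem[0x12..0x15] <- [d2 c1 9f 94]
D4: mem[0x11..0x14] <- [9f d8 5d c0]
D5: mem[0x0c..0x0d] <- [94 15]
query mem[0x14]=0xc0, mem[0x24]=0xa1, mem[0x26]=0xc9, mem[0x11]=0x9f, mem[0x18]=0xa1

MEM[0x14,0x24,0x26,0x11,0x18] = c0 a1 c9 9f a1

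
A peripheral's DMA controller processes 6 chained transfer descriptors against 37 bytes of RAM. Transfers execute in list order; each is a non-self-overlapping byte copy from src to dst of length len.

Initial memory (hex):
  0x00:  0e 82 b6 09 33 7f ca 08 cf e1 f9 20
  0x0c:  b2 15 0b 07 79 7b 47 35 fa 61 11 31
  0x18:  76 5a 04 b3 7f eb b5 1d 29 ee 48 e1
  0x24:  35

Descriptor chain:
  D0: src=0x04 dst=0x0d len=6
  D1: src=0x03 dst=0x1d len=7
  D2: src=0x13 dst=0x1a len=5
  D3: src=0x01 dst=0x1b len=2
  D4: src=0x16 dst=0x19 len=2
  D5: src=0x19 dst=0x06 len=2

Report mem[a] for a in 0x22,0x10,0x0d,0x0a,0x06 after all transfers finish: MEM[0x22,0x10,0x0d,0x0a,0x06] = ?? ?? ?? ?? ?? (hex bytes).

  after D0: wrote 6B at 0x0d = 337fca08cfe1
  after D1: wrote 7B at 0x1d = 09337fca08cfe1
  after D2: wrote 5B at 0x1a = 35fa611131
  after D3: wrote 2B at 0x1b = 82b6
  after D4: wrote 2B at 0x19 = 1131
  after D5: wrote 2B at 0x06 = 1131
query mem[0x22]=0xcf, mem[0x10]=0x08, mem[0x0d]=0x33, mem[0x0a]=0xf9, mem[0x06]=0x11

MEM[0x22,0x10,0x0d,0x0a,0x06] = cf 08 33 f9 11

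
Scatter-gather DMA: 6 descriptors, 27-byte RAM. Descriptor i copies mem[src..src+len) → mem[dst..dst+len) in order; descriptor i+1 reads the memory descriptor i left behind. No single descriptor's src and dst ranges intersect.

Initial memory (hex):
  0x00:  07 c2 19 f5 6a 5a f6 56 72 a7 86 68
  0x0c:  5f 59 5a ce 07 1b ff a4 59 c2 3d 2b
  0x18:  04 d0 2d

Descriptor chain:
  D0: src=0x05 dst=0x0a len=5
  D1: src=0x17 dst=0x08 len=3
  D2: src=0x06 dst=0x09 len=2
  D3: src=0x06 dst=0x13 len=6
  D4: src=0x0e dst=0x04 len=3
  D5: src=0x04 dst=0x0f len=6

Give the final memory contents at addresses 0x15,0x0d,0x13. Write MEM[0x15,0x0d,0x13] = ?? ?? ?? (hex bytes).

MEM[0x15,0x0d,0x13] = 2b 72 2b

#0 dst[0x0a+5] := {0x5a,0xf6,0x56,0x72,0xa7}
#1 dst[0x08+3] := {0x2b,0x04,0xd0}
#2 dst[0x09+2] := {0xf6,0x56}
#3 dst[0x13+6] := {0xf6,0x56,0x2b,0xf6,0x56,0xf6}
#4 dst[0x04+3] := {0xa7,0xce,0x07}
#5 dst[0x0f+6] := {0xa7,0xce,0x07,0x56,0x2b,0xf6}
query mem[0x15]=0x2b, mem[0x0d]=0x72, mem[0x13]=0x2b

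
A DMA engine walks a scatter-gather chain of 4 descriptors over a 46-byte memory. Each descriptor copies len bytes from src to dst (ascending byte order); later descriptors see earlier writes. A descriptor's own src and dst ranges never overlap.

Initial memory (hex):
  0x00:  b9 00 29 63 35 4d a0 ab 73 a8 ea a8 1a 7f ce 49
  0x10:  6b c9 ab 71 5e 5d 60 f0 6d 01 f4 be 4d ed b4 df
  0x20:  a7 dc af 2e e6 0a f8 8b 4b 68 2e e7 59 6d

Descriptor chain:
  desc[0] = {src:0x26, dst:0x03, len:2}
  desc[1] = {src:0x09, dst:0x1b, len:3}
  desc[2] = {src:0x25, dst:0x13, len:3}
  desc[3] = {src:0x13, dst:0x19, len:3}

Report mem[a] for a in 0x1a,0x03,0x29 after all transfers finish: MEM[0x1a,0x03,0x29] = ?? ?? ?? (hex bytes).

D0: mem[0x03..0x04] <- [f8 8b]
D1: mem[0x1b..0x1d] <- [a8 ea a8]
D2: mem[0x13..0x15] <- [0a f8 8b]
D3: mem[0x19..0x1b] <- [0a f8 8b]
query mem[0x1a]=0xf8, mem[0x03]=0xf8, mem[0x29]=0x68

MEM[0x1a,0x03,0x29] = f8 f8 68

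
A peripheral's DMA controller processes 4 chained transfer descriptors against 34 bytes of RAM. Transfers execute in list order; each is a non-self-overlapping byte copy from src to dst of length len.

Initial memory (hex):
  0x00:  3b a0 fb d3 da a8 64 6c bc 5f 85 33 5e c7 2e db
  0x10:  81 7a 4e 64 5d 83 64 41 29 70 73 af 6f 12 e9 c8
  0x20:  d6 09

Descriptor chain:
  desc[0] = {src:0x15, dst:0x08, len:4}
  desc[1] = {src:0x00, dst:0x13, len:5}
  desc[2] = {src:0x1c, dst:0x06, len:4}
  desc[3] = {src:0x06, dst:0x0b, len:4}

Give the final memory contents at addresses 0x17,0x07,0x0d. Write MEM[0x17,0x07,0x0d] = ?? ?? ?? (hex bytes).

D0: mem[0x08..0x0b] <- [83 64 41 29]
D1: mem[0x13..0x17] <- [3b a0 fb d3 da]
D2: mem[0x06..0x09] <- [6f 12 e9 c8]
D3: mem[0x0b..0x0e] <- [6f 12 e9 c8]
query mem[0x17]=0xda, mem[0x07]=0x12, mem[0x0d]=0xe9

MEM[0x17,0x07,0x0d] = da 12 e9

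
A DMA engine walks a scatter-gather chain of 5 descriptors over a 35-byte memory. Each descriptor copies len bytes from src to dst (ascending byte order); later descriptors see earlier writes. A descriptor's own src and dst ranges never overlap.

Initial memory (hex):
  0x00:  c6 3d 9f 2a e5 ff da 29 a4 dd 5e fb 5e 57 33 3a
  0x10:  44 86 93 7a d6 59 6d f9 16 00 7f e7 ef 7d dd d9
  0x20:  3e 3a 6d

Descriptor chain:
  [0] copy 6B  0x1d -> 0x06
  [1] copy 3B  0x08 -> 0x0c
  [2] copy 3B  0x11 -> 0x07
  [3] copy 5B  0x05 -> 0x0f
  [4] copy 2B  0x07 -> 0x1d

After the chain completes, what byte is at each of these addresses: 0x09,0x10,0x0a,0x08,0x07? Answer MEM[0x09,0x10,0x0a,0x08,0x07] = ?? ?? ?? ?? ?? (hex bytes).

[0] 0x1d->0x06 len=6 : 7d dd d9 3e 3a 6d
[1] 0x08->0x0c len=3 : d9 3e 3a
[2] 0x11->0x07 len=3 : 86 93 7a
[3] 0x05->0x0f len=5 : ff 7d 86 93 7a
[4] 0x07->0x1d len=2 : 86 93
query mem[0x09]=0x7a, mem[0x10]=0x7d, mem[0x0a]=0x3a, mem[0x08]=0x93, mem[0x07]=0x86

MEM[0x09,0x10,0x0a,0x08,0x07] = 7a 7d 3a 93 86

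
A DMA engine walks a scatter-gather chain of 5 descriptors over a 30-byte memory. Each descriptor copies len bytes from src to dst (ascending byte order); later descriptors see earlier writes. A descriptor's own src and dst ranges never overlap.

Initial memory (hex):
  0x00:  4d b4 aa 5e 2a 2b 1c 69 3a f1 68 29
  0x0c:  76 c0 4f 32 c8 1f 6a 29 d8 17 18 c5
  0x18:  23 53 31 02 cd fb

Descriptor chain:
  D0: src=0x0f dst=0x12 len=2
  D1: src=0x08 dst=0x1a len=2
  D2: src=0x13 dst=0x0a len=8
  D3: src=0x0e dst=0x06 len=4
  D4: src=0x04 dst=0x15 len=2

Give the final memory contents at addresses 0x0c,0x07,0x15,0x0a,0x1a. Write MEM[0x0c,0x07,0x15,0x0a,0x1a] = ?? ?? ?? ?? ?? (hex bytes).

D0: mem[0x12..0x13] <- [32 c8]
D1: mem[0x1a..0x1b] <- [3a f1]
D2: mem[0x0a..0x11] <- [c8 d8 17 18 c5 23 53 3a]
D3: mem[0x06..0x09] <- [c5 23 53 3a]
D4: mem[0x15..0x16] <- [2a 2b]
query mem[0x0c]=0x17, mem[0x07]=0x23, mem[0x15]=0x2a, mem[0x0a]=0xc8, mem[0x1a]=0x3a

MEM[0x0c,0x07,0x15,0x0a,0x1a] = 17 23 2a c8 3a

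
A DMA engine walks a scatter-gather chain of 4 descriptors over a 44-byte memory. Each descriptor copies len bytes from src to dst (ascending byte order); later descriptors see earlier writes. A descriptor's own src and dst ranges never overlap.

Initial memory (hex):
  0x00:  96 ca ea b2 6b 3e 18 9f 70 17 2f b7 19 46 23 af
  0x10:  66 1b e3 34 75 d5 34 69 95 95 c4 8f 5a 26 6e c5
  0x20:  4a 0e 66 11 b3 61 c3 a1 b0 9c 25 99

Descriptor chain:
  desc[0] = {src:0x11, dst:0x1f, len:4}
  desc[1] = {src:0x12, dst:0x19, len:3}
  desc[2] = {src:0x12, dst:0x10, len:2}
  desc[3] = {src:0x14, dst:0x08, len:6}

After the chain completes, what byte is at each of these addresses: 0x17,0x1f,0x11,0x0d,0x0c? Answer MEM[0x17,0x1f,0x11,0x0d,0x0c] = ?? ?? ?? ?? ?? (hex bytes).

D0: mem[0x1f..0x22] <- [1b e3 34 75]
D1: mem[0x19..0x1b] <- [e3 34 75]
D2: mem[0x10..0x11] <- [e3 34]
D3: mem[0x08..0x0d] <- [75 d5 34 69 95 e3]
query mem[0x17]=0x69, mem[0x1f]=0x1b, mem[0x11]=0x34, mem[0x0d]=0xe3, mem[0x0c]=0x95

MEM[0x17,0x1f,0x11,0x0d,0x0c] = 69 1b 34 e3 95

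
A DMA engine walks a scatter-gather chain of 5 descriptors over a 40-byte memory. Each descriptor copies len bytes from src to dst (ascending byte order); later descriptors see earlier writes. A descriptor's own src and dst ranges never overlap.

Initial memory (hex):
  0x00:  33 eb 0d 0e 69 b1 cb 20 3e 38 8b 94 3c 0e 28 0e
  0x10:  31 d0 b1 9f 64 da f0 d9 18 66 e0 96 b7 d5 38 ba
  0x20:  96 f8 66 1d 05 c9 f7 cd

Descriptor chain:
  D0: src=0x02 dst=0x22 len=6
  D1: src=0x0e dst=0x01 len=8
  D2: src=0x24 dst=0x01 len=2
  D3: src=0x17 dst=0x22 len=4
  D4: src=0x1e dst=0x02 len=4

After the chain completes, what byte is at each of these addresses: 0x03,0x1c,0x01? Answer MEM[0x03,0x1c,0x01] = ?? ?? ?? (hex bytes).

D0: mem[0x22..0x27] <- [0d 0e 69 b1 cb 20]
D1: mem[0x01..0x08] <- [28 0e 31 d0 b1 9f 64 da]
D2: mem[0x01..0x02] <- [69 b1]
D3: mem[0x22..0x25] <- [d9 18 66 e0]
D4: mem[0x02..0x05] <- [38 ba 96 f8]
query mem[0x03]=0xba, mem[0x1c]=0xb7, mem[0x01]=0x69

MEM[0x03,0x1c,0x01] = ba b7 69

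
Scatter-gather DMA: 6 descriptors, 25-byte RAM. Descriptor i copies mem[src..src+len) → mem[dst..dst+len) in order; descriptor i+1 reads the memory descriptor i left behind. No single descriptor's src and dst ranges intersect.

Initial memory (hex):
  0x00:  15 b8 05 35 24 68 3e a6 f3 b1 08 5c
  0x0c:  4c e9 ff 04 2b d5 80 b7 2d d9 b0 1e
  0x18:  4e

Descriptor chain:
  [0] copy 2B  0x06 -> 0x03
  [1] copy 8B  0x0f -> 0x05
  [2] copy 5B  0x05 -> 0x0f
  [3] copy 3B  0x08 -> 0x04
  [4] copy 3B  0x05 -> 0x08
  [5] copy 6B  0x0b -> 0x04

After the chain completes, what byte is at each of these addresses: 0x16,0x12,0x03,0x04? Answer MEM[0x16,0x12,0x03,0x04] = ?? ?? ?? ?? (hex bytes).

#0 dst[0x03+2] := {0x3e,0xa6}
#1 dst[0x05+8] := {0x04,0x2b,0xd5,0x80,0xb7,0x2d,0xd9,0xb0}
#2 dst[0x0f+5] := {0x04,0x2b,0xd5,0x80,0xb7}
#3 dst[0x04+3] := {0x80,0xb7,0x2d}
#4 dst[0x08+3] := {0xb7,0x2d,0xd5}
#5 dst[0x04+6] := {0xd9,0xb0,0xe9,0xff,0x04,0x2b}
query mem[0x16]=0xb0, mem[0x12]=0x80, mem[0x03]=0x3e, mem[0x04]=0xd9

MEM[0x16,0x12,0x03,0x04] = b0 80 3e d9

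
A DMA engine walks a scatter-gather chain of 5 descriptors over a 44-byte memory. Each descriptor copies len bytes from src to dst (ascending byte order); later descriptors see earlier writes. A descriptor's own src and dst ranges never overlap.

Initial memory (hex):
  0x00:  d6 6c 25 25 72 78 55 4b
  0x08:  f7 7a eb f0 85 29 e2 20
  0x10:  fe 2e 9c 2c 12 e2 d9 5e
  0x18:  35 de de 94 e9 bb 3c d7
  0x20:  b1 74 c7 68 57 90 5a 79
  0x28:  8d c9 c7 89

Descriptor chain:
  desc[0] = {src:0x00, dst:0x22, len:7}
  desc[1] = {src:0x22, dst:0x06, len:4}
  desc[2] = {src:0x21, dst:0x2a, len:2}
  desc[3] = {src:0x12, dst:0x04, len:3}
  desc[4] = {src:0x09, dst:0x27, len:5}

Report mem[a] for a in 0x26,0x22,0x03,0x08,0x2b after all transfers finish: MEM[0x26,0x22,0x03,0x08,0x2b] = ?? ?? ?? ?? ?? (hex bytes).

MEM[0x26,0x22,0x03,0x08,0x2b] = 72 d6 25 25 29

  after D0: wrote 7B at 0x22 = d66c2525727855
  after D1: wrote 4B at 0x06 = d66c2525
  after D2: wrote 2B at 0x2a = 74d6
  after D3: wrote 3B at 0x04 = 9c2c12
  after D4: wrote 5B at 0x27 = 25ebf08529
query mem[0x26]=0x72, mem[0x22]=0xd6, mem[0x03]=0x25, mem[0x08]=0x25, mem[0x2b]=0x29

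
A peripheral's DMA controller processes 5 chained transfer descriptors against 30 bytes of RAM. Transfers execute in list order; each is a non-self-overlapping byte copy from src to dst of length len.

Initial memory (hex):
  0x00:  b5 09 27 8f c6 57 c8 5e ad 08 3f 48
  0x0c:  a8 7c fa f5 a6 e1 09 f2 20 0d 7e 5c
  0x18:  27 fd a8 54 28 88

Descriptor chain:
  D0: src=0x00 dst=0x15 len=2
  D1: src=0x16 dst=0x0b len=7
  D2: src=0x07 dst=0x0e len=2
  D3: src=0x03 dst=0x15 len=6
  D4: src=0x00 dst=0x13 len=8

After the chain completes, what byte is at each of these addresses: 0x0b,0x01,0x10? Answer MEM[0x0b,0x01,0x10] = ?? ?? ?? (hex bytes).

D0: mem[0x15..0x16] <- [b5 09]
D1: mem[0x0b..0x11] <- [09 5c 27 fd a8 54 28]
D2: mem[0x0e..0x0f] <- [5e ad]
D3: mem[0x15..0x1a] <- [8f c6 57 c8 5e ad]
D4: mem[0x13..0x1a] <- [b5 09 27 8f c6 57 c8 5e]
query mem[0x0b]=0x09, mem[0x01]=0x09, mem[0x10]=0x54

MEM[0x0b,0x01,0x10] = 09 09 54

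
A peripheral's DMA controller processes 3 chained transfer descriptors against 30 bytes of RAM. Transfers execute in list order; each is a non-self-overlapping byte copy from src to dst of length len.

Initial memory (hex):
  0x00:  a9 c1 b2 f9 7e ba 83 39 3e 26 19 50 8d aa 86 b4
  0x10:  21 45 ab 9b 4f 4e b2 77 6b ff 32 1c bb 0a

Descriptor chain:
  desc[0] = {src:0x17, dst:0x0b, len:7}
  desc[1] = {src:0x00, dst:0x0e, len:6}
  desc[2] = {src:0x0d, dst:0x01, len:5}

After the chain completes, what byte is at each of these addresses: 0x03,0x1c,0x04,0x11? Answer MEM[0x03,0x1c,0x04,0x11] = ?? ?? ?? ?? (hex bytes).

#0 dst[0x0b+7] := {0x77,0x6b,0xff,0x32,0x1c,0xbb,0x0a}
#1 dst[0x0e+6] := {0xa9,0xc1,0xb2,0xf9,0x7e,0xba}
#2 dst[0x01+5] := {0xff,0xa9,0xc1,0xb2,0xf9}
query mem[0x03]=0xc1, mem[0x1c]=0xbb, mem[0x04]=0xb2, mem[0x11]=0xf9

MEM[0x03,0x1c,0x04,0x11] = c1 bb b2 f9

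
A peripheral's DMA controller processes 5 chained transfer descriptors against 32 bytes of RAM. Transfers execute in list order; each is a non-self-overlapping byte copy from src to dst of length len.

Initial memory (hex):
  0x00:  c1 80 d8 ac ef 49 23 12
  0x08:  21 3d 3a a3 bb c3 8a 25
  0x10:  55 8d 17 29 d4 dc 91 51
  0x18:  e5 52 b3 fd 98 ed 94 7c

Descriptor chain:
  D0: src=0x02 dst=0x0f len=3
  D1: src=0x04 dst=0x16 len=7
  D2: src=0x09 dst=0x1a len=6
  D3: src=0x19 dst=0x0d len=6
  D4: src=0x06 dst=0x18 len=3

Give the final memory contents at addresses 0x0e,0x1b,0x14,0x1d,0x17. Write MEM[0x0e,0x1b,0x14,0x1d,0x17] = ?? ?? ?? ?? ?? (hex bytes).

MEM[0x0e,0x1b,0x14,0x1d,0x17] = 3d 3a d4 bb 49

D0: mem[0x0f..0x11] <- [d8 ac ef]
D1: mem[0x16..0x1c] <- [ef 49 23 12 21 3d 3a]
D2: mem[0x1a..0x1f] <- [3d 3a a3 bb c3 8a]
D3: mem[0x0d..0x12] <- [12 3d 3a a3 bb c3]
D4: mem[0x18..0x1a] <- [23 12 21]
query mem[0x0e]=0x3d, mem[0x1b]=0x3a, mem[0x14]=0xd4, mem[0x1d]=0xbb, mem[0x17]=0x49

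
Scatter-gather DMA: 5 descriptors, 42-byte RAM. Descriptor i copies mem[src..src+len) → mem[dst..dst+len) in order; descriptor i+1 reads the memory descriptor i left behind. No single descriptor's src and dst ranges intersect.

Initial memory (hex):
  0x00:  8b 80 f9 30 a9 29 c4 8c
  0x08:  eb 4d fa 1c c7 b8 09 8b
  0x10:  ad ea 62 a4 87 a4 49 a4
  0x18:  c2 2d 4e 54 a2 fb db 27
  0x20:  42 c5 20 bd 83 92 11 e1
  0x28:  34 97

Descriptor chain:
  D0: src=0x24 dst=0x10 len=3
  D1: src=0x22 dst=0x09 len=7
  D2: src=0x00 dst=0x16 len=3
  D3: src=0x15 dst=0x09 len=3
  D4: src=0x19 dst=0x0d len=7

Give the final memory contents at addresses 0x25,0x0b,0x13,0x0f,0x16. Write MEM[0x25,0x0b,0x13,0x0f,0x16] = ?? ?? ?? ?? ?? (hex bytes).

#0 dst[0x10+3] := {0x83,0x92,0x11}
#1 dst[0x09+7] := {0x20,0xbd,0x83,0x92,0x11,0xe1,0x34}
#2 dst[0x16+3] := {0x8b,0x80,0xf9}
#3 dst[0x09+3] := {0xa4,0x8b,0x80}
#4 dst[0x0d+7] := {0x2d,0x4e,0x54,0xa2,0xfb,0xdb,0x27}
query mem[0x25]=0x92, mem[0x0b]=0x80, mem[0x13]=0x27, mem[0x0f]=0x54, mem[0x16]=0x8b

MEM[0x25,0x0b,0x13,0x0f,0x16] = 92 80 27 54 8b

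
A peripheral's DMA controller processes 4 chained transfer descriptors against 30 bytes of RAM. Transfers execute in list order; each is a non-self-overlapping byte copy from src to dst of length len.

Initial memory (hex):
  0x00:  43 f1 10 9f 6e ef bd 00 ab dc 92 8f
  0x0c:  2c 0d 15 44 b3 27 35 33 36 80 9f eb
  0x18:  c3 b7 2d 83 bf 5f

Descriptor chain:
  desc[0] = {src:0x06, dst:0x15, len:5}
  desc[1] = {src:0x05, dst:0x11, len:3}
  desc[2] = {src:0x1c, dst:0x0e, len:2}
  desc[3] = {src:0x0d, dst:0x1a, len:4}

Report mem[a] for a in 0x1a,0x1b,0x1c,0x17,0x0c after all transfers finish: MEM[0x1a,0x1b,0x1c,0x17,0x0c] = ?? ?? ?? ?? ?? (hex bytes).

MEM[0x1a,0x1b,0x1c,0x17,0x0c] = 0d bf 5f ab 2c

#0 dst[0x15+5] := {0xbd,0x00,0xab,0xdc,0x92}
#1 dst[0x11+3] := {0xef,0xbd,0x00}
#2 dst[0x0e+2] := {0xbf,0x5f}
#3 dst[0x1a+4] := {0x0d,0xbf,0x5f,0xb3}
query mem[0x1a]=0x0d, mem[0x1b]=0xbf, mem[0x1c]=0x5f, mem[0x17]=0xab, mem[0x0c]=0x2c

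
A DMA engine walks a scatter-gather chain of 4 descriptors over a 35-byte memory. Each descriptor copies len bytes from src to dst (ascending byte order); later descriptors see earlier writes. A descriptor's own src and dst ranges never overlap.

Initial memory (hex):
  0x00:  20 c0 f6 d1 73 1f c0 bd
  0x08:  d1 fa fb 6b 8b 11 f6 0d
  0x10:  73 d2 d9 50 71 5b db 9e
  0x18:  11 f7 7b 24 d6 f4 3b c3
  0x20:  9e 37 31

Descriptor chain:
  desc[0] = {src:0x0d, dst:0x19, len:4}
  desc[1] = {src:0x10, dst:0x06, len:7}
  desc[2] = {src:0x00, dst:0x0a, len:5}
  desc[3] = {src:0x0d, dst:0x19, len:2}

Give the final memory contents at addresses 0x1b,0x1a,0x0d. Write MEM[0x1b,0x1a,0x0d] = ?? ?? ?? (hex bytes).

MEM[0x1b,0x1a,0x0d] = 0d 73 d1

[0] 0x0d->0x19 len=4 : 11 f6 0d 73
[1] 0x10->0x06 len=7 : 73 d2 d9 50 71 5b db
[2] 0x00->0x0a len=5 : 20 c0 f6 d1 73
[3] 0x0d->0x19 len=2 : d1 73
query mem[0x1b]=0x0d, mem[0x1a]=0x73, mem[0x0d]=0xd1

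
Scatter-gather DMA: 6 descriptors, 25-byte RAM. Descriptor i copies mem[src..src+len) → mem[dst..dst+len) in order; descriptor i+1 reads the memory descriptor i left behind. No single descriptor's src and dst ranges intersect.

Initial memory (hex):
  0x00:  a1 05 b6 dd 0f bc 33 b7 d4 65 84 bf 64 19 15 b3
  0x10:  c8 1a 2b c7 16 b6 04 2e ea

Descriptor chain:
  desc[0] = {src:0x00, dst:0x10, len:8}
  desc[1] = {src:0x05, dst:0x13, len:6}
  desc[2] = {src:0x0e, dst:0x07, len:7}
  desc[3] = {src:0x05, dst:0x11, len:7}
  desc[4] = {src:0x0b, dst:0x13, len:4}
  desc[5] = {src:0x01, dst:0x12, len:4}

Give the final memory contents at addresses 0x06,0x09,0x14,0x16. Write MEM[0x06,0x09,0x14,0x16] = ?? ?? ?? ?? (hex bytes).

MEM[0x06,0x09,0x14,0x16] = 33 a1 dd 15

[0] 0x00->0x10 len=8 : a1 05 b6 dd 0f bc 33 b7
[1] 0x05->0x13 len=6 : bc 33 b7 d4 65 84
[2] 0x0e->0x07 len=7 : 15 b3 a1 05 b6 bc 33
[3] 0x05->0x11 len=7 : bc 33 15 b3 a1 05 b6
[4] 0x0b->0x13 len=4 : b6 bc 33 15
[5] 0x01->0x12 len=4 : 05 b6 dd 0f
query mem[0x06]=0x33, mem[0x09]=0xa1, mem[0x14]=0xdd, mem[0x16]=0x15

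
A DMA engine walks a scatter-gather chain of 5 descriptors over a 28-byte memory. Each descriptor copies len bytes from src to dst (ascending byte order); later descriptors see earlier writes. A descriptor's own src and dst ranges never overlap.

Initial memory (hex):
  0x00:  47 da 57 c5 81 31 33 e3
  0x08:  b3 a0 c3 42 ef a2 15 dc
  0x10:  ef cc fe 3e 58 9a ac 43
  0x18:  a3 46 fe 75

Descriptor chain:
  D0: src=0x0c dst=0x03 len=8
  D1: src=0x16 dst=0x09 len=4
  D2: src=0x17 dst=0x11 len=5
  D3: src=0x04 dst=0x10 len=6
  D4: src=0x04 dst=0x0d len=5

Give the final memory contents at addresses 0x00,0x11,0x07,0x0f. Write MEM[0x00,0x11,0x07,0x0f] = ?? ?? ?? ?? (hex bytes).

MEM[0x00,0x11,0x07,0x0f] = 47 cc ef dc

[0] 0x0c->0x03 len=8 : ef a2 15 dc ef cc fe 3e
[1] 0x16->0x09 len=4 : ac 43 a3 46
[2] 0x17->0x11 len=5 : 43 a3 46 fe 75
[3] 0x04->0x10 len=6 : a2 15 dc ef cc ac
[4] 0x04->0x0d len=5 : a2 15 dc ef cc
query mem[0x00]=0x47, mem[0x11]=0xcc, mem[0x07]=0xef, mem[0x0f]=0xdc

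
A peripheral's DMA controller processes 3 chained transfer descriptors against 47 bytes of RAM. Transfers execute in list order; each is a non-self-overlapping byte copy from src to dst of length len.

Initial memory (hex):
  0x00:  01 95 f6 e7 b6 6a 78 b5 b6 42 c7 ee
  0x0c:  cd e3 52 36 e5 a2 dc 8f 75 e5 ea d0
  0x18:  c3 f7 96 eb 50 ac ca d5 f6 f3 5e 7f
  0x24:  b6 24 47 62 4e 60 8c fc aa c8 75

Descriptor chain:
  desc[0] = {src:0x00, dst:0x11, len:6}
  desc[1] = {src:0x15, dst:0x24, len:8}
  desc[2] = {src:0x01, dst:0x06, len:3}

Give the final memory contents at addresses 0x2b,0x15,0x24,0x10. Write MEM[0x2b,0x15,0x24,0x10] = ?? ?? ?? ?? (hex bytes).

MEM[0x2b,0x15,0x24,0x10] = 50 b6 b6 e5

D0: mem[0x11..0x16] <- [01 95 f6 e7 b6 6a]
D1: mem[0x24..0x2b] <- [b6 6a d0 c3 f7 96 eb 50]
D2: mem[0x06..0x08] <- [95 f6 e7]
query mem[0x2b]=0x50, mem[0x15]=0xb6, mem[0x24]=0xb6, mem[0x10]=0xe5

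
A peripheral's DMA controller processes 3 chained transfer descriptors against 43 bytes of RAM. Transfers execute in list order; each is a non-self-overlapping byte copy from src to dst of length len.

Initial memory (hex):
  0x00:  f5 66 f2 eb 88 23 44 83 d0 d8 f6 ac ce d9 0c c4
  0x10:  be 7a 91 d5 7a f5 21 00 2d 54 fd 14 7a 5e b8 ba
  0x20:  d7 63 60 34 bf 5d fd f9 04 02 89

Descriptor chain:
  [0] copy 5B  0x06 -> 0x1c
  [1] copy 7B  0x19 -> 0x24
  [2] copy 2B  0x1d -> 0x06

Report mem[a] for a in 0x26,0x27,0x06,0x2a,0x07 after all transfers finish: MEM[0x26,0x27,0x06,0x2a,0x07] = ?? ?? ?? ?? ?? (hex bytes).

#0 dst[0x1c+5] := {0x44,0x83,0xd0,0xd8,0xf6}
#1 dst[0x24+7] := {0x54,0xfd,0x14,0x44,0x83,0xd0,0xd8}
#2 dst[0x06+2] := {0x83,0xd0}
query mem[0x26]=0x14, mem[0x27]=0x44, mem[0x06]=0x83, mem[0x2a]=0xd8, mem[0x07]=0xd0

MEM[0x26,0x27,0x06,0x2a,0x07] = 14 44 83 d8 d0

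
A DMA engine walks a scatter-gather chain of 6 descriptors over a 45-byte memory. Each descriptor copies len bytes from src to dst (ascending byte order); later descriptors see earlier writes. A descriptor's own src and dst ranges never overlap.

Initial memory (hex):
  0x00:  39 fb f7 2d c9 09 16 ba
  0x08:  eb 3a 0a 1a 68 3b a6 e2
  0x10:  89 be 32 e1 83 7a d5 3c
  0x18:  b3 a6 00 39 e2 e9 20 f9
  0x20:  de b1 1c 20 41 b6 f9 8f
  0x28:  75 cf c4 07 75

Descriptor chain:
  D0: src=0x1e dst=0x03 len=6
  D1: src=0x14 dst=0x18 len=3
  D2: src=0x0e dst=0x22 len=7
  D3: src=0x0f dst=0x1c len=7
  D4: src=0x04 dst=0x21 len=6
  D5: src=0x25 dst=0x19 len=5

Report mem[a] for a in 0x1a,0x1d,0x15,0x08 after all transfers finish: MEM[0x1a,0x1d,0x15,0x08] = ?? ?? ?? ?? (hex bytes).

MEM[0x1a,0x1d,0x15,0x08] = 3a cf 7a 20

#0 dst[0x03+6] := {0x20,0xf9,0xde,0xb1,0x1c,0x20}
#1 dst[0x18+3] := {0x83,0x7a,0xd5}
#2 dst[0x22+7] := {0xa6,0xe2,0x89,0xbe,0x32,0xe1,0x83}
#3 dst[0x1c+7] := {0xe2,0x89,0xbe,0x32,0xe1,0x83,0x7a}
#4 dst[0x21+6] := {0xf9,0xde,0xb1,0x1c,0x20,0x3a}
#5 dst[0x19+5] := {0x20,0x3a,0xe1,0x83,0xcf}
query mem[0x1a]=0x3a, mem[0x1d]=0xcf, mem[0x15]=0x7a, mem[0x08]=0x20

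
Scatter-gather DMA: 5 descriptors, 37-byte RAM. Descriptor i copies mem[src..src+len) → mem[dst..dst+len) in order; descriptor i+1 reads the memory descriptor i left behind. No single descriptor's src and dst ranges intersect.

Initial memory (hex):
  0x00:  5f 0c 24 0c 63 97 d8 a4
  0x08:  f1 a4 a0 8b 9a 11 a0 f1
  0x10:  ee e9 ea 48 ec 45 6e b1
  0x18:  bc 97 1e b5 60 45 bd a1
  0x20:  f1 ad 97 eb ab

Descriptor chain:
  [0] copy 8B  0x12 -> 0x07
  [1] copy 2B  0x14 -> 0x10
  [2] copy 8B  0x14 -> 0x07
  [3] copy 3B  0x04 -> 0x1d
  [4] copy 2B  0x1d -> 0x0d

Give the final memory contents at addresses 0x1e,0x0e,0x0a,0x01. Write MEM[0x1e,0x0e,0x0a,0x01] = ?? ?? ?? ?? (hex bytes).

[0] 0x12->0x07 len=8 : ea 48 ec 45 6e b1 bc 97
[1] 0x14->0x10 len=2 : ec 45
[2] 0x14->0x07 len=8 : ec 45 6e b1 bc 97 1e b5
[3] 0x04->0x1d len=3 : 63 97 d8
[4] 0x1d->0x0d len=2 : 63 97
query mem[0x1e]=0x97, mem[0x0e]=0x97, mem[0x0a]=0xb1, mem[0x01]=0x0c

MEM[0x1e,0x0e,0x0a,0x01] = 97 97 b1 0c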